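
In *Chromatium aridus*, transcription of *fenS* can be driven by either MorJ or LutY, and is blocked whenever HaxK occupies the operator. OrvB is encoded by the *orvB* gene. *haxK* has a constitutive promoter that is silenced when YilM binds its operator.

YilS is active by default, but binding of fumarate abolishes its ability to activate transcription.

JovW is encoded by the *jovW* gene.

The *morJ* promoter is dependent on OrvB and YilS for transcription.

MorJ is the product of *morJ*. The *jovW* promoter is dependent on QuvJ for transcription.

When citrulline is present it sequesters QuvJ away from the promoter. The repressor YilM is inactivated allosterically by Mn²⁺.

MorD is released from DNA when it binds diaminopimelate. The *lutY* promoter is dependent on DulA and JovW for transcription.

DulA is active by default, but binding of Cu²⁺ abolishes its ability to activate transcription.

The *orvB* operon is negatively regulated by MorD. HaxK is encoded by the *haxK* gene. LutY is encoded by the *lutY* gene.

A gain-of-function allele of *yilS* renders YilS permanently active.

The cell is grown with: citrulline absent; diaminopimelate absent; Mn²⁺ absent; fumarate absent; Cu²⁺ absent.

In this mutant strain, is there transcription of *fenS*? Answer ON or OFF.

Diaminopimelate is absent, so MorD is active.
With repressor MorD bound, *orvB* is not transcribed.
So OrvB is not produced.
YilS is constitutively active in this strain.
Required activator OrvB is absent, so *morJ* is not transcribed.
So MorJ is not produced.
Cu²⁺ is absent, so DulA is active.
Citrulline is absent, so QuvJ is active.
No repressor is bound and QuvJ is active, so *jovW* is transcribed.
So JovW is produced and active.
No repressor is bound and DulA and JovW are active, so *lutY* is transcribed.
So LutY is produced and active.
Mn²⁺ is absent, so YilM is active.
With repressor YilM bound, *haxK* is not transcribed.
So HaxK is not produced.
Activator LutY is present, so *fenS* is transcribed.

ON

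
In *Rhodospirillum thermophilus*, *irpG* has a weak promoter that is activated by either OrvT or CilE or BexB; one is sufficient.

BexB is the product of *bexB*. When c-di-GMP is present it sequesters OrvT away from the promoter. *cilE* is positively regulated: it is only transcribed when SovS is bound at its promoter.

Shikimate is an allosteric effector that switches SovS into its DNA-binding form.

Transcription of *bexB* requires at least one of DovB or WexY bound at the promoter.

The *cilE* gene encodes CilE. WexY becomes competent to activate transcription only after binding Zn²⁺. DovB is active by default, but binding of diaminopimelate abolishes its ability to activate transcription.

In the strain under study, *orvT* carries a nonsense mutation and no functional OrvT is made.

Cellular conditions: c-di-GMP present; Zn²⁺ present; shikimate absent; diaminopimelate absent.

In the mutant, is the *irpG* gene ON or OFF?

ON

OrvT is non-functional in this strain, so it has no effect.
Shikimate is absent, so SovS is inactive.
Required activator SovS is absent, so *cilE* is not transcribed.
So CilE is not produced.
Diaminopimelate is absent, so DovB is active.
Zn²⁺ is present, so WexY is active.
Activator DovB is present, so *bexB* is transcribed.
So BexB is produced and active.
Activator BexB is present, so *irpG* is transcribed.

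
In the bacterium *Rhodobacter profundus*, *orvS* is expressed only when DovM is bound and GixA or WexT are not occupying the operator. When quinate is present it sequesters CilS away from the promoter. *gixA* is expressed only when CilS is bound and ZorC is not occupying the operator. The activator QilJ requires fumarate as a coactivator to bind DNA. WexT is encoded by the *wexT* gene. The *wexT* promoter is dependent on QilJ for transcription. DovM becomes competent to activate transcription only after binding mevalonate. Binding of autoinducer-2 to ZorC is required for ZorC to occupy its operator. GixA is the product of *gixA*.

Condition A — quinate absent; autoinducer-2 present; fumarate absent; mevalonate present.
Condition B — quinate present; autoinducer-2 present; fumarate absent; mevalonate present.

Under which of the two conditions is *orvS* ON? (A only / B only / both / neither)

both

Condition A:
Quinate is absent, so CilS is active.
Autoinducer-2 is present, so ZorC is active.
With repressor ZorC bound, *gixA* is not transcribed.
So GixA is not produced.
Fumarate is absent, so QilJ is inactive.
Required activator QilJ is absent, so *wexT* is not transcribed.
So WexT is not produced.
Mevalonate is present, so DovM is active.
No repressor is bound and DovM is active, so *orvS* is transcribed.
→ *orvS* is ON in A.
Condition B:
Quinate is present, so CilS is inactive.
Autoinducer-2 is present, so ZorC is active.
With repressor ZorC bound, *gixA* is not transcribed.
So GixA is not produced.
Fumarate is absent, so QilJ is inactive.
Required activator QilJ is absent, so *wexT* is not transcribed.
So WexT is not produced.
Mevalonate is present, so DovM is active.
No repressor is bound and DovM is active, so *orvS* is transcribed.
→ *orvS* is ON in B.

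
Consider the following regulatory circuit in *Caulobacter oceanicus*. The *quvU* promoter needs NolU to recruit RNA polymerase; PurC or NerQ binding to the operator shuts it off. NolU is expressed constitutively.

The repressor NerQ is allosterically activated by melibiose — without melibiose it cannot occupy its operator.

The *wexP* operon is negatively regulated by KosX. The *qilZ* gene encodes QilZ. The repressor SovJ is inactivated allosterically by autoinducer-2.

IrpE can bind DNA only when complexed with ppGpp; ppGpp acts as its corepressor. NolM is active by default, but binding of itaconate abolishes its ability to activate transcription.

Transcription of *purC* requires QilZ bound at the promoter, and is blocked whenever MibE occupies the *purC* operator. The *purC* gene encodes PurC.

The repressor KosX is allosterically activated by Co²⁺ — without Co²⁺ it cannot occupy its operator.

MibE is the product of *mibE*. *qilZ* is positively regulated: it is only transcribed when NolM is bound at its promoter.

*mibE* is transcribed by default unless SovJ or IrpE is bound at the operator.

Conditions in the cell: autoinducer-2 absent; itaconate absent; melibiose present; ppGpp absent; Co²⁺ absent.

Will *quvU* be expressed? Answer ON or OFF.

Autoinducer-2 is absent, so SovJ is active.
ppGpp is absent, so IrpE is inactive.
With repressor SovJ bound, *mibE* is not transcribed.
So MibE is not produced.
Itaconate is absent, so NolM is active.
No repressor is bound and NolM is active, so *qilZ* is transcribed.
So QilZ is produced and active.
No repressor is bound and QilZ is active, so *purC* is transcribed.
So PurC is produced and active.
NolU is produced constitutively and is active.
Melibiose is present, so NerQ is active.
With repressor PurC bound, *quvU* is not transcribed.

OFF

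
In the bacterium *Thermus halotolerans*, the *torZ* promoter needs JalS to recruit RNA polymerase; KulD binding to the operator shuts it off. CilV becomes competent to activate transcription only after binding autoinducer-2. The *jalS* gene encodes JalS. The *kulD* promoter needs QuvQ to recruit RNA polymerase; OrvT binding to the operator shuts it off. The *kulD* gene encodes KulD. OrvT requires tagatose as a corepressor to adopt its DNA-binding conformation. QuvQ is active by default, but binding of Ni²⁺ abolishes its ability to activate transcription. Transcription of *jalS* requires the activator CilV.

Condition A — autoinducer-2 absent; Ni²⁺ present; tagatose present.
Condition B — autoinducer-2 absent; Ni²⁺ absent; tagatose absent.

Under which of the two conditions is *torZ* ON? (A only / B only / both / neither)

neither

Condition A:
Autoinducer-2 is absent, so CilV is inactive.
Required activator CilV is absent, so *jalS* is not transcribed.
So JalS is not produced.
Ni²⁺ is present, so QuvQ is inactive.
Tagatose is present, so OrvT is active.
With repressor OrvT bound, *kulD* is not transcribed.
So KulD is not produced.
Required activator JalS is absent, so *torZ* is not transcribed.
→ *torZ* is OFF in A.
Condition B:
Autoinducer-2 is absent, so CilV is inactive.
Required activator CilV is absent, so *jalS* is not transcribed.
So JalS is not produced.
Ni²⁺ is absent, so QuvQ is active.
Tagatose is absent, so OrvT is inactive.
No repressor is bound and QuvQ is active, so *kulD* is transcribed.
So KulD is produced and active.
With repressor KulD bound, *torZ* is not transcribed.
→ *torZ* is OFF in B.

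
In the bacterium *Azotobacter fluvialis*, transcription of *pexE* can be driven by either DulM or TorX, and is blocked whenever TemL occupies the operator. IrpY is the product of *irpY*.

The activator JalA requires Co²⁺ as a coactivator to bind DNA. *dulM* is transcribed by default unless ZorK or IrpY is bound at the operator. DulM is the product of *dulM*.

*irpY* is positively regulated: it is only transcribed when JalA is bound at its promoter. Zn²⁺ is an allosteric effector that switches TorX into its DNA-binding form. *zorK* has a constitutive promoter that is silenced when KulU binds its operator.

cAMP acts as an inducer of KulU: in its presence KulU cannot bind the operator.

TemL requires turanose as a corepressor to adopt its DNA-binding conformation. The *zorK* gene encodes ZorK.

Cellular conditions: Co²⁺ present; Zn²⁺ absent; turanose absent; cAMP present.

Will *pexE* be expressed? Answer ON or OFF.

cAMP is present, so KulU is inactive.
With no repressor bound, *zorK* is transcribed.
So ZorK is produced and active.
Co²⁺ is present, so JalA is active.
No repressor is bound and JalA is active, so *irpY* is transcribed.
So IrpY is produced and active.
With repressor ZorK bound, *dulM* is not transcribed.
So DulM is not produced.
Zn²⁺ is absent, so TorX is inactive.
Turanose is absent, so TemL is inactive.
No activator is available at the *pexE* promoter, so *pexE* is not transcribed.

OFF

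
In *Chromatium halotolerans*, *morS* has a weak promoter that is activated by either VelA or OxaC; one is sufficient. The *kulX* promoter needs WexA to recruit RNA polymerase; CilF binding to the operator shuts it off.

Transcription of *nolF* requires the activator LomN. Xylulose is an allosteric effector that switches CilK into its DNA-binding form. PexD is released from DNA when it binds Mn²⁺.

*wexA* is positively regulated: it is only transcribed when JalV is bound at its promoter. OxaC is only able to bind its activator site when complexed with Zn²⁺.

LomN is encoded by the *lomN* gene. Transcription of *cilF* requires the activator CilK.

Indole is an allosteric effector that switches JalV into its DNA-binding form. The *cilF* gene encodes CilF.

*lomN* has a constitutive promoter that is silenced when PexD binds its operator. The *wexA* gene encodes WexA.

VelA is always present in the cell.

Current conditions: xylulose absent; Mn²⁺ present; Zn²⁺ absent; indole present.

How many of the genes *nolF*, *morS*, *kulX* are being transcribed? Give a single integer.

3

Mn²⁺ is present, so PexD is inactive.
With no repressor bound, *lomN* is transcribed.
So LomN is produced and active.
No repressor is bound and LomN is active, so *nolF* is transcribed.
→ *nolF* is ON.
VelA is produced constitutively and is active.
Zn²⁺ is absent, so OxaC is inactive.
Activator VelA is present, so *morS* is transcribed.
→ *morS* is ON.
Xylulose is absent, so CilK is inactive.
Required activator CilK is absent, so *cilF* is not transcribed.
So CilF is not produced.
Indole is present, so JalV is active.
No repressor is bound and JalV is active, so *wexA* is transcribed.
So WexA is produced and active.
No repressor is bound and WexA is active, so *kulX* is transcribed.
→ *kulX* is ON.
3 of the 3 genes are transcribed.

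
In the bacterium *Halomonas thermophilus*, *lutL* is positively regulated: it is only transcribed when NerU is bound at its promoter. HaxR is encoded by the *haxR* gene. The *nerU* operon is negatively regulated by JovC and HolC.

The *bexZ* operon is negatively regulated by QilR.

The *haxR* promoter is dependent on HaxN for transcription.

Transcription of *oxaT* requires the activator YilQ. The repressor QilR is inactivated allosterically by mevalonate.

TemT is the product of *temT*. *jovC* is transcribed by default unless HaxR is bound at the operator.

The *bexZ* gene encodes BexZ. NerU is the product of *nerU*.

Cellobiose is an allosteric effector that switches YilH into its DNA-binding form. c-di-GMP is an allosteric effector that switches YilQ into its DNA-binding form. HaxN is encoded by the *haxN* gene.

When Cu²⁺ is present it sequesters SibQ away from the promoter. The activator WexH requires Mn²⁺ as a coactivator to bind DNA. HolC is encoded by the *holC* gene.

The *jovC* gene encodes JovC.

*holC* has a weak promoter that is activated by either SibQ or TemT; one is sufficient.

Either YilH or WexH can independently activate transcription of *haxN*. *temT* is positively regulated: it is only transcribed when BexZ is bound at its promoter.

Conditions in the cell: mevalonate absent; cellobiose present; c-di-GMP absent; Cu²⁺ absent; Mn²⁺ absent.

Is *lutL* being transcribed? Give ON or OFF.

OFF

Cellobiose is present, so YilH is active.
Mn²⁺ is absent, so WexH is inactive.
Activator YilH is present, so *haxN* is transcribed.
So HaxN is produced and active.
No repressor is bound and HaxN is active, so *haxR* is transcribed.
So HaxR is produced and active.
With repressor HaxR bound, *jovC* is not transcribed.
So JovC is not produced.
Cu²⁺ is absent, so SibQ is active.
Mevalonate is absent, so QilR is active.
With repressor QilR bound, *bexZ* is not transcribed.
So BexZ is not produced.
Required activator BexZ is absent, so *temT* is not transcribed.
So TemT is not produced.
Activator SibQ is present, so *holC* is transcribed.
So HolC is produced and active.
With repressor HolC bound, *nerU* is not transcribed.
So NerU is not produced.
Required activator NerU is absent, so *lutL* is not transcribed.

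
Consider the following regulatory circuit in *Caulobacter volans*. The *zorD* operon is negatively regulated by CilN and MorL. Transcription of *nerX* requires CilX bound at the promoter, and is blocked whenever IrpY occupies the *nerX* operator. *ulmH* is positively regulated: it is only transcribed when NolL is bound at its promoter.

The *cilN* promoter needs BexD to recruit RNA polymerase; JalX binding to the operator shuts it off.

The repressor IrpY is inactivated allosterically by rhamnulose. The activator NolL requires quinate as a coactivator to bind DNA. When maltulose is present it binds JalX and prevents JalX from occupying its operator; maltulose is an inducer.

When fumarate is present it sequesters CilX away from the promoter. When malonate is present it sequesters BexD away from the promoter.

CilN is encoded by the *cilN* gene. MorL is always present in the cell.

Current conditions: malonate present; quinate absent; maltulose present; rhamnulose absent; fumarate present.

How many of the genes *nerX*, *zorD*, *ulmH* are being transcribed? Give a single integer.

Fumarate is present, so CilX is inactive.
Rhamnulose is absent, so IrpY is active.
With repressor IrpY bound, *nerX* is not transcribed.
→ *nerX* is OFF.
Malonate is present, so BexD is inactive.
Maltulose is present, so JalX is inactive.
Required activator BexD is absent, so *cilN* is not transcribed.
So CilN is not produced.
MorL is produced constitutively and is active.
With repressor MorL bound, *zorD* is not transcribed.
→ *zorD* is OFF.
Quinate is absent, so NolL is inactive.
Required activator NolL is absent, so *ulmH* is not transcribed.
→ *ulmH* is OFF.
0 of the 3 genes are transcribed.

0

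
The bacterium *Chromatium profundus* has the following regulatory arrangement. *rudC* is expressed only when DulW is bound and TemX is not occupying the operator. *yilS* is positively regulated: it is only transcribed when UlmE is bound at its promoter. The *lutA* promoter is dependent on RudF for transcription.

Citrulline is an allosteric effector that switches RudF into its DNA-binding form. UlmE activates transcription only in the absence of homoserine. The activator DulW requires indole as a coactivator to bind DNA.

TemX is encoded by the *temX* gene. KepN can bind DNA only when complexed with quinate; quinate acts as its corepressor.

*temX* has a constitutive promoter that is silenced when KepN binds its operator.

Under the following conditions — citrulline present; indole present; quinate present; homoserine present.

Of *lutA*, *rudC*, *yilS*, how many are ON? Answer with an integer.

Citrulline is present, so RudF is active.
No repressor is bound and RudF is active, so *lutA* is transcribed.
→ *lutA* is ON.
Indole is present, so DulW is active.
Quinate is present, so KepN is active.
With repressor KepN bound, *temX* is not transcribed.
So TemX is not produced.
No repressor is bound and DulW is active, so *rudC* is transcribed.
→ *rudC* is ON.
Homoserine is present, so UlmE is inactive.
Required activator UlmE is absent, so *yilS* is not transcribed.
→ *yilS* is OFF.
2 of the 3 genes are transcribed.

2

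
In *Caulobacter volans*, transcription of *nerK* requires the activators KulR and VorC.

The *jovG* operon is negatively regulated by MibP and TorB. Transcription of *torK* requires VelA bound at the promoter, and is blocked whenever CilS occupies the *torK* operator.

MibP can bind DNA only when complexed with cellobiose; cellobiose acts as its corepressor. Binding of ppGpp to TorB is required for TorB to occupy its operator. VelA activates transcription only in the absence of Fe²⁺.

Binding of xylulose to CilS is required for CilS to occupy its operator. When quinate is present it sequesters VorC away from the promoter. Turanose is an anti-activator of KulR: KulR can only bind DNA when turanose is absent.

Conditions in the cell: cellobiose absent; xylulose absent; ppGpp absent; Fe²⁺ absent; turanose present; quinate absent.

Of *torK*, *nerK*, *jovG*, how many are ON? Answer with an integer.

2

Fe²⁺ is absent, so VelA is active.
Xylulose is absent, so CilS is inactive.
No repressor is bound and VelA is active, so *torK* is transcribed.
→ *torK* is ON.
Turanose is present, so KulR is inactive.
Quinate is absent, so VorC is active.
Required activator KulR is absent, so *nerK* is not transcribed.
→ *nerK* is OFF.
Cellobiose is absent, so MibP is inactive.
ppGpp is absent, so TorB is inactive.
With no repressor bound, *jovG* is transcribed.
→ *jovG* is ON.
2 of the 3 genes are transcribed.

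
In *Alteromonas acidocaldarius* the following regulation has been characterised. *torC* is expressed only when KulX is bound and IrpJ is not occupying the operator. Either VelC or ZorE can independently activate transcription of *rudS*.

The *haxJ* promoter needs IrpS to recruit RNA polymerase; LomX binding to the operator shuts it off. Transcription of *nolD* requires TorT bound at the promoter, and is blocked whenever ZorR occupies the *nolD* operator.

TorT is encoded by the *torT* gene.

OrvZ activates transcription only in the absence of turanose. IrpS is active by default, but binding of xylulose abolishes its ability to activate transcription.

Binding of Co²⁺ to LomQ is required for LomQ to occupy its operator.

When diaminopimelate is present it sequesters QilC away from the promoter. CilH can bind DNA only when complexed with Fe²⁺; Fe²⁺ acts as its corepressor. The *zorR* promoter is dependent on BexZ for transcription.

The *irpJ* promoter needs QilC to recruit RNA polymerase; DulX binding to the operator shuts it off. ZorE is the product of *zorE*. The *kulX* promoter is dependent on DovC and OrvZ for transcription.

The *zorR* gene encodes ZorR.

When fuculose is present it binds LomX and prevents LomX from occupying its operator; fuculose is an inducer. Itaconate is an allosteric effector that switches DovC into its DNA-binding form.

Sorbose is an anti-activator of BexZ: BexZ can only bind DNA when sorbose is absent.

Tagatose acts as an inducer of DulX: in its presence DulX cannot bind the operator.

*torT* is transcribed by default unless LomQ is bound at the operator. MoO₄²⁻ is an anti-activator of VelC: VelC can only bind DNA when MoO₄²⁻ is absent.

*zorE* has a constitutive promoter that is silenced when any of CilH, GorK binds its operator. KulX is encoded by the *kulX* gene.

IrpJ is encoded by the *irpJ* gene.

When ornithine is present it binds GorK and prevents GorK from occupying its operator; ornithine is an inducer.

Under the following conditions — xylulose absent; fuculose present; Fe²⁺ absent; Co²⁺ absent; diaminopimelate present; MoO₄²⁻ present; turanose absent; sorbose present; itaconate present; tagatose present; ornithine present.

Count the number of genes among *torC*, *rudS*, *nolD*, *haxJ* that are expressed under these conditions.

Itaconate is present, so DovC is active.
Turanose is absent, so OrvZ is active.
No repressor is bound and DovC and OrvZ are active, so *kulX* is transcribed.
So KulX is produced and active.
Diaminopimelate is present, so QilC is inactive.
Tagatose is present, so DulX is inactive.
Required activator QilC is absent, so *irpJ* is not transcribed.
So IrpJ is not produced.
No repressor is bound and KulX is active, so *torC* is transcribed.
→ *torC* is ON.
MoO₄²⁻ is present, so VelC is inactive.
Fe²⁺ is absent, so CilH is inactive.
Ornithine is present, so GorK is inactive.
With no repressor bound, *zorE* is transcribed.
So ZorE is produced and active.
Activator ZorE is present, so *rudS* is transcribed.
→ *rudS* is ON.
Sorbose is present, so BexZ is inactive.
Required activator BexZ is absent, so *zorR* is not transcribed.
So ZorR is not produced.
Co²⁺ is absent, so LomQ is inactive.
With no repressor bound, *torT* is transcribed.
So TorT is produced and active.
No repressor is bound and TorT is active, so *nolD* is transcribed.
→ *nolD* is ON.
Fuculose is present, so LomX is inactive.
Xylulose is absent, so IrpS is active.
No repressor is bound and IrpS is active, so *haxJ* is transcribed.
→ *haxJ* is ON.
4 of the 4 genes are transcribed.

4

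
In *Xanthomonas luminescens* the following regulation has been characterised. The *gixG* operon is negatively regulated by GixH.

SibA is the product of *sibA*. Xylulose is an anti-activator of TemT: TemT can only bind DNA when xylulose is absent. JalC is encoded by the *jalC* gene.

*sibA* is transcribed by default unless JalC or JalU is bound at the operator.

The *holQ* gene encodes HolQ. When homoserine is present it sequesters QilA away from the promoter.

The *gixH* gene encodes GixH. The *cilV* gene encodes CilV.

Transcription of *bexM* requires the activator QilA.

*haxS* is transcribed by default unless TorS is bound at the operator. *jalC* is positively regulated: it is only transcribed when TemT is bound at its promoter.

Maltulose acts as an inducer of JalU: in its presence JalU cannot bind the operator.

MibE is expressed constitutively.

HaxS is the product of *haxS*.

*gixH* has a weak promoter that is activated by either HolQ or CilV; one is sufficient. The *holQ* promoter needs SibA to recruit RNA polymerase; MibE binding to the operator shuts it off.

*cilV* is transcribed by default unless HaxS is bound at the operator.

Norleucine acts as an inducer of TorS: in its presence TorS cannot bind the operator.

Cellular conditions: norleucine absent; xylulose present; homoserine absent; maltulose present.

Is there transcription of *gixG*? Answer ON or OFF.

OFF

Xylulose is present, so TemT is inactive.
Required activator TemT is absent, so *jalC* is not transcribed.
So JalC is not produced.
Maltulose is present, so JalU is inactive.
With no repressor bound, *sibA* is transcribed.
So SibA is produced and active.
MibE is produced constitutively and is active.
With repressor MibE bound, *holQ* is not transcribed.
So HolQ is not produced.
Norleucine is absent, so TorS is active.
With repressor TorS bound, *haxS* is not transcribed.
So HaxS is not produced.
With no repressor bound, *cilV* is transcribed.
So CilV is produced and active.
Activator CilV is present, so *gixH* is transcribed.
So GixH is produced and active.
With repressor GixH bound, *gixG* is not transcribed.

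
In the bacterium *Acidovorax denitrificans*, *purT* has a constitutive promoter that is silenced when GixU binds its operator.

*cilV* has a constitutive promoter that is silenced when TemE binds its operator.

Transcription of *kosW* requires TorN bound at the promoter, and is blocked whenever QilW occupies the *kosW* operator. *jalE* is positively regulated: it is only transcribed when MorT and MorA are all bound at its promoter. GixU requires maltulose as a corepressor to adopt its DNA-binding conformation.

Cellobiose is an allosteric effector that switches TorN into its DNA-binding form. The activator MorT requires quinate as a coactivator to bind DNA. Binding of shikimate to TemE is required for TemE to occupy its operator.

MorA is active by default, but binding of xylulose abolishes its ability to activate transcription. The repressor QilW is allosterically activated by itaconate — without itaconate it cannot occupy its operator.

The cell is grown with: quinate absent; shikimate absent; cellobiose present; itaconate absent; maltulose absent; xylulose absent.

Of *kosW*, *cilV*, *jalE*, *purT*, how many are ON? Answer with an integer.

3

Itaconate is absent, so QilW is inactive.
Cellobiose is present, so TorN is active.
No repressor is bound and TorN is active, so *kosW* is transcribed.
→ *kosW* is ON.
Shikimate is absent, so TemE is inactive.
With no repressor bound, *cilV* is transcribed.
→ *cilV* is ON.
Quinate is absent, so MorT is inactive.
Xylulose is absent, so MorA is active.
Required activator MorT is absent, so *jalE* is not transcribed.
→ *jalE* is OFF.
Maltulose is absent, so GixU is inactive.
With no repressor bound, *purT* is transcribed.
→ *purT* is ON.
3 of the 4 genes are transcribed.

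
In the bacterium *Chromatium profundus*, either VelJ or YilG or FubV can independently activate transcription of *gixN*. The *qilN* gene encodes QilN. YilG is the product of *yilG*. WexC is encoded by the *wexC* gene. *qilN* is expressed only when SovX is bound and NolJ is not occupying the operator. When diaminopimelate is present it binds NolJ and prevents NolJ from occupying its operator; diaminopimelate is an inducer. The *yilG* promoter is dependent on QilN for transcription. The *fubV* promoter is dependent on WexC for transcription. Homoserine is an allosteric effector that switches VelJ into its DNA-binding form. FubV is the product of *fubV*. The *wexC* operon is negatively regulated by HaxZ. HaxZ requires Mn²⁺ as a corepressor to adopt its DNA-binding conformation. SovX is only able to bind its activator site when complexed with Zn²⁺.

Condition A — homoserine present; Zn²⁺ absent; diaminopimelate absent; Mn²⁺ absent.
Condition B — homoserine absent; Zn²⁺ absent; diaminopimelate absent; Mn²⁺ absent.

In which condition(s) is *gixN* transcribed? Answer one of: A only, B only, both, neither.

Condition A:
Homoserine is present, so VelJ is active.
Zn²⁺ is absent, so SovX is inactive.
Diaminopimelate is absent, so NolJ is active.
With repressor NolJ bound, *qilN* is not transcribed.
So QilN is not produced.
Required activator QilN is absent, so *yilG* is not transcribed.
So YilG is not produced.
Mn²⁺ is absent, so HaxZ is inactive.
With no repressor bound, *wexC* is transcribed.
So WexC is produced and active.
No repressor is bound and WexC is active, so *fubV* is transcribed.
So FubV is produced and active.
Activator VelJ is present, so *gixN* is transcribed.
→ *gixN* is ON in A.
Condition B:
Homoserine is absent, so VelJ is inactive.
Zn²⁺ is absent, so SovX is inactive.
Diaminopimelate is absent, so NolJ is active.
With repressor NolJ bound, *qilN* is not transcribed.
So QilN is not produced.
Required activator QilN is absent, so *yilG* is not transcribed.
So YilG is not produced.
Mn²⁺ is absent, so HaxZ is inactive.
With no repressor bound, *wexC* is transcribed.
So WexC is produced and active.
No repressor is bound and WexC is active, so *fubV* is transcribed.
So FubV is produced and active.
Activator FubV is present, so *gixN* is transcribed.
→ *gixN* is ON in B.

both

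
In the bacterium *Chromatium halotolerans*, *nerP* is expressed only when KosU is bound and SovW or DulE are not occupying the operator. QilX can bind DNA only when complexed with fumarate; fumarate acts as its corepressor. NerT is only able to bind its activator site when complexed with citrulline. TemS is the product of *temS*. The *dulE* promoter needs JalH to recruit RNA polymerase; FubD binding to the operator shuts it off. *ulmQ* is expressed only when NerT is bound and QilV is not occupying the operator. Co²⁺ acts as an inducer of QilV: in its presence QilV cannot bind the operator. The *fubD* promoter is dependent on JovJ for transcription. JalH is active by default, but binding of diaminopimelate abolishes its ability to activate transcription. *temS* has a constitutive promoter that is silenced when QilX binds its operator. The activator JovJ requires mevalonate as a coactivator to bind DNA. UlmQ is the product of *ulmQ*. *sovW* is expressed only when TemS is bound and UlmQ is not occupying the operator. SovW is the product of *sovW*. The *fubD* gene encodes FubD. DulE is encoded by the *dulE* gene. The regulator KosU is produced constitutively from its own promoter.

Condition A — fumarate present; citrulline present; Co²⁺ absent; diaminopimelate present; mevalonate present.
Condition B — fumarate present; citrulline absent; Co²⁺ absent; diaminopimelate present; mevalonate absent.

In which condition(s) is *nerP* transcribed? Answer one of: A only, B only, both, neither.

Condition A:
KosU is produced constitutively and is active.
Fumarate is present, so QilX is active.
With repressor QilX bound, *temS* is not transcribed.
So TemS is not produced.
Citrulline is present, so NerT is active.
Co²⁺ is absent, so QilV is active.
With repressor QilV bound, *ulmQ* is not transcribed.
So UlmQ is not produced.
Required activator TemS is absent, so *sovW* is not transcribed.
So SovW is not produced.
Diaminopimelate is present, so JalH is inactive.
Mevalonate is present, so JovJ is active.
No repressor is bound and JovJ is active, so *fubD* is transcribed.
So FubD is produced and active.
With repressor FubD bound, *dulE* is not transcribed.
So DulE is not produced.
No repressor is bound and KosU is active, so *nerP* is transcribed.
→ *nerP* is ON in A.
Condition B:
KosU is produced constitutively and is active.
Fumarate is present, so QilX is active.
With repressor QilX bound, *temS* is not transcribed.
So TemS is not produced.
Citrulline is absent, so NerT is inactive.
Co²⁺ is absent, so QilV is active.
With repressor QilV bound, *ulmQ* is not transcribed.
So UlmQ is not produced.
Required activator TemS is absent, so *sovW* is not transcribed.
So SovW is not produced.
Diaminopimelate is present, so JalH is inactive.
Mevalonate is absent, so JovJ is inactive.
Required activator JovJ is absent, so *fubD* is not transcribed.
So FubD is not produced.
Required activator JalH is absent, so *dulE* is not transcribed.
So DulE is not produced.
No repressor is bound and KosU is active, so *nerP* is transcribed.
→ *nerP* is ON in B.

both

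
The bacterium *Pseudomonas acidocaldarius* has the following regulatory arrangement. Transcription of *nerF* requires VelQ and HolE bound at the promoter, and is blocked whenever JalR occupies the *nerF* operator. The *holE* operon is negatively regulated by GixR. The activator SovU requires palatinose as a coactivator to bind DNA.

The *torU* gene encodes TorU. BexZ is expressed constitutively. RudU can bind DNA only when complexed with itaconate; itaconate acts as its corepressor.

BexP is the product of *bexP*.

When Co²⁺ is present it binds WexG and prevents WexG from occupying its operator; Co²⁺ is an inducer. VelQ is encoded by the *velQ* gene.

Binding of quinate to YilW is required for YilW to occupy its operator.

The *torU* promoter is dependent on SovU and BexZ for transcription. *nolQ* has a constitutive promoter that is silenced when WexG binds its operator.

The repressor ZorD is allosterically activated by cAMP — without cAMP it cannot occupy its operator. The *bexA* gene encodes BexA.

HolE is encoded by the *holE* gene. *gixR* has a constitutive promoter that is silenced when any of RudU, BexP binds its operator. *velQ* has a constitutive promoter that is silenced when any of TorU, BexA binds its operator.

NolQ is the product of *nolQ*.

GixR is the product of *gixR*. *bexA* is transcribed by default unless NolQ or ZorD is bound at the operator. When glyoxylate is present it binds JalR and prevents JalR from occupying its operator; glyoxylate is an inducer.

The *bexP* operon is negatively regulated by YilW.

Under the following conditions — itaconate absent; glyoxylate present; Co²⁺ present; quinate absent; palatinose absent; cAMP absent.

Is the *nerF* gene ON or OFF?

ON

Glyoxylate is present, so JalR is inactive.
Palatinose is absent, so SovU is inactive.
BexZ is produced constitutively and is active.
Required activator SovU is absent, so *torU* is not transcribed.
So TorU is not produced.
Co²⁺ is present, so WexG is inactive.
With no repressor bound, *nolQ* is transcribed.
So NolQ is produced and active.
cAMP is absent, so ZorD is inactive.
With repressor NolQ bound, *bexA* is not transcribed.
So BexA is not produced.
With no repressor bound, *velQ* is transcribed.
So VelQ is produced and active.
Itaconate is absent, so RudU is inactive.
Quinate is absent, so YilW is inactive.
With no repressor bound, *bexP* is transcribed.
So BexP is produced and active.
With repressor BexP bound, *gixR* is not transcribed.
So GixR is not produced.
With no repressor bound, *holE* is transcribed.
So HolE is produced and active.
No repressor is bound and VelQ and HolE are active, so *nerF* is transcribed.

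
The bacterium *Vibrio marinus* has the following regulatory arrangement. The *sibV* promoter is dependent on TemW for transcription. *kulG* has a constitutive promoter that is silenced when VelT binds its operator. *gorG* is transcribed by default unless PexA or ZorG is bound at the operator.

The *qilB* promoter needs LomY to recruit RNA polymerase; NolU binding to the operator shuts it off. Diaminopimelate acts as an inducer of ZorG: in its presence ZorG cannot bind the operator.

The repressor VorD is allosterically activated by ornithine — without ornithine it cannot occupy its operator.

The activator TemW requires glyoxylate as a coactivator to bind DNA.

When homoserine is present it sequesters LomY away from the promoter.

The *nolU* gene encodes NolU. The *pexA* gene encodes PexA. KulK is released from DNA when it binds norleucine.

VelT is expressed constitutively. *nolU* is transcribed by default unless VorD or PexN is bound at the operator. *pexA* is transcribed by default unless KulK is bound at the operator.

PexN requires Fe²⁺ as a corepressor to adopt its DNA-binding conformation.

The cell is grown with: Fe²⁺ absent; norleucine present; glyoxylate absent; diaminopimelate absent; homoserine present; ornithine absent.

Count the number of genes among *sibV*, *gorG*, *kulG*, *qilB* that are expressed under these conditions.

0

Glyoxylate is absent, so TemW is inactive.
Required activator TemW is absent, so *sibV* is not transcribed.
→ *sibV* is OFF.
Norleucine is present, so KulK is inactive.
With no repressor bound, *pexA* is transcribed.
So PexA is produced and active.
Diaminopimelate is absent, so ZorG is active.
With repressor PexA bound, *gorG* is not transcribed.
→ *gorG* is OFF.
VelT is produced constitutively and is active.
With repressor VelT bound, *kulG* is not transcribed.
→ *kulG* is OFF.
Ornithine is absent, so VorD is inactive.
Fe²⁺ is absent, so PexN is inactive.
With no repressor bound, *nolU* is transcribed.
So NolU is produced and active.
Homoserine is present, so LomY is inactive.
With repressor NolU bound, *qilB* is not transcribed.
→ *qilB* is OFF.
0 of the 4 genes are transcribed.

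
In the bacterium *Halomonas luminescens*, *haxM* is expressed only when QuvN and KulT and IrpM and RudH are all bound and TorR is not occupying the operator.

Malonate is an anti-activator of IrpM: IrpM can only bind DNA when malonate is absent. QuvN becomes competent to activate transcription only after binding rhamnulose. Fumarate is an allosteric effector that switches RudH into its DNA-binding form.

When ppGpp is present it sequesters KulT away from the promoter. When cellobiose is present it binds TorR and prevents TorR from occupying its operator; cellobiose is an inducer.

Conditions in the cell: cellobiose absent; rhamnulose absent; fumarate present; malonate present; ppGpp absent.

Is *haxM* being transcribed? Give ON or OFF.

OFF

Rhamnulose is absent, so QuvN is inactive.
ppGpp is absent, so KulT is active.
Malonate is present, so IrpM is inactive.
Cellobiose is absent, so TorR is active.
Fumarate is present, so RudH is active.
With repressor TorR bound, *haxM* is not transcribed.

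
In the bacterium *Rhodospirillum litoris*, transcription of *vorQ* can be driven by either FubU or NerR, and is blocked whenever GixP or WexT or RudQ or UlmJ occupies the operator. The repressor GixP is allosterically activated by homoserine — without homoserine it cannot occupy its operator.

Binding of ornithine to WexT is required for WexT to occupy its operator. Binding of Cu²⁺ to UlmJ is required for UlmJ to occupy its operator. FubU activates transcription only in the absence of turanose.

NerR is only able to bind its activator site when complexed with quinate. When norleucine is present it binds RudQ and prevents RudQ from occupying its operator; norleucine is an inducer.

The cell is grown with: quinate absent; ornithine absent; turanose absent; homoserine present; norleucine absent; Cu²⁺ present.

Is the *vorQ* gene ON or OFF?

OFF

Turanose is absent, so FubU is active.
Quinate is absent, so NerR is inactive.
Homoserine is present, so GixP is active.
Ornithine is absent, so WexT is inactive.
Norleucine is absent, so RudQ is active.
Cu²⁺ is present, so UlmJ is active.
With repressor GixP bound, *vorQ* is not transcribed.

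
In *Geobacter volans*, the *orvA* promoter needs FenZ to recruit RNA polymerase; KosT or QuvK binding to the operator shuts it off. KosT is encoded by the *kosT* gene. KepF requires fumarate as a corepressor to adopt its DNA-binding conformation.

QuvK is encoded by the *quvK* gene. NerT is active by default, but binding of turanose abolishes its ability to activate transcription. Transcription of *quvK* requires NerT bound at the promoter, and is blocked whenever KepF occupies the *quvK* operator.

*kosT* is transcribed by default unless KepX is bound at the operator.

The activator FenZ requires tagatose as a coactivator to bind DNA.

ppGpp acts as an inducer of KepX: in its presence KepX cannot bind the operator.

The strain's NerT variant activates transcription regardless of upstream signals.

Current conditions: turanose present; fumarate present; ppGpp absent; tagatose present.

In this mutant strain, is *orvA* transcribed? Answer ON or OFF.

ppGpp is absent, so KepX is active.
With repressor KepX bound, *kosT* is not transcribed.
So KosT is not produced.
Tagatose is present, so FenZ is active.
NerT is constitutively active in this strain.
Fumarate is present, so KepF is active.
With repressor KepF bound, *quvK* is not transcribed.
So QuvK is not produced.
No repressor is bound and FenZ is active, so *orvA* is transcribed.

ON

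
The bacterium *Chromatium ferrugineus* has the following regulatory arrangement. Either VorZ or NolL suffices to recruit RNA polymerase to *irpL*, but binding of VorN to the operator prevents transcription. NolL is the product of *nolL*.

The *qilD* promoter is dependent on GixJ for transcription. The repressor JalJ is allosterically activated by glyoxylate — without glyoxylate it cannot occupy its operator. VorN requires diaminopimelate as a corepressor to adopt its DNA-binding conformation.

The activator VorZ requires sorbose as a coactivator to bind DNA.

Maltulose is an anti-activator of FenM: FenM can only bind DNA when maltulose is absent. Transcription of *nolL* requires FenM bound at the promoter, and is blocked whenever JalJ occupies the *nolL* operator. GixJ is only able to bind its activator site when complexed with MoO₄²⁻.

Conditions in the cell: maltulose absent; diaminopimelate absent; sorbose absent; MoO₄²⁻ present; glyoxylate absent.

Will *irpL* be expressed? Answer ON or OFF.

ON

Sorbose is absent, so VorZ is inactive.
Glyoxylate is absent, so JalJ is inactive.
Maltulose is absent, so FenM is active.
No repressor is bound and FenM is active, so *nolL* is transcribed.
So NolL is produced and active.
Diaminopimelate is absent, so VorN is inactive.
Activator NolL is present, so *irpL* is transcribed.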